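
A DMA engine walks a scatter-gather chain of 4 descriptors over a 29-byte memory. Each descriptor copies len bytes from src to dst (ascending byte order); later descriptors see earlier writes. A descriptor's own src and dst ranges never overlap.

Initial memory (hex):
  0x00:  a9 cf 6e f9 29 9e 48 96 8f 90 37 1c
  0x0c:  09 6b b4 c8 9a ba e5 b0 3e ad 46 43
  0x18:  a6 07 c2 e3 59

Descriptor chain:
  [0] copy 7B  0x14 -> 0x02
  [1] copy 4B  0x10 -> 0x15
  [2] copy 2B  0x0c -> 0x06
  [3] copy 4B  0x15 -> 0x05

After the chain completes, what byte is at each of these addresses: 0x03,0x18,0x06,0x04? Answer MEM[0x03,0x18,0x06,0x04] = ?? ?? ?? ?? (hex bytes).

D0: mem[0x02..0x08] <- [3e ad 46 43 a6 07 c2]
D1: mem[0x15..0x18] <- [9a ba e5 b0]
D2: mem[0x06..0x07] <- [09 6b]
D3: mem[0x05..0x08] <- [9a ba e5 b0]
query mem[0x03]=0xad, mem[0x18]=0xb0, mem[0x06]=0xba, mem[0x04]=0x46

MEM[0x03,0x18,0x06,0x04] = ad b0 ba 46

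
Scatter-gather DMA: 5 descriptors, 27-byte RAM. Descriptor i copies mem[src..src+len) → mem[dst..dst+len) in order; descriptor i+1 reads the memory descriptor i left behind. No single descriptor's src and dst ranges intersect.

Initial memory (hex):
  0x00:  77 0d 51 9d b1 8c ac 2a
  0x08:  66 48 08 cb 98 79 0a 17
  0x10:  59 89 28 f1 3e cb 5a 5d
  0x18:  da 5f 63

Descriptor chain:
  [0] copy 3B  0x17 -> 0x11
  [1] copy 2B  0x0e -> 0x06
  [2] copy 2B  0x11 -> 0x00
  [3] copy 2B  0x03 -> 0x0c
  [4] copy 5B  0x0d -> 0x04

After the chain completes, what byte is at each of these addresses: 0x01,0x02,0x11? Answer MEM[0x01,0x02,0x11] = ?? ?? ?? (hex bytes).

  after D0: wrote 3B at 0x11 = 5dda5f
  after D1: wrote 2B at 0x06 = 0a17
  after D2: wrote 2B at 0x00 = 5dda
  after D3: wrote 2B at 0x0c = 9db1
  after D4: wrote 5B at 0x04 = b10a17595d
query mem[0x01]=0xda, mem[0x02]=0x51, mem[0x11]=0x5d

MEM[0x01,0x02,0x11] = da 51 5d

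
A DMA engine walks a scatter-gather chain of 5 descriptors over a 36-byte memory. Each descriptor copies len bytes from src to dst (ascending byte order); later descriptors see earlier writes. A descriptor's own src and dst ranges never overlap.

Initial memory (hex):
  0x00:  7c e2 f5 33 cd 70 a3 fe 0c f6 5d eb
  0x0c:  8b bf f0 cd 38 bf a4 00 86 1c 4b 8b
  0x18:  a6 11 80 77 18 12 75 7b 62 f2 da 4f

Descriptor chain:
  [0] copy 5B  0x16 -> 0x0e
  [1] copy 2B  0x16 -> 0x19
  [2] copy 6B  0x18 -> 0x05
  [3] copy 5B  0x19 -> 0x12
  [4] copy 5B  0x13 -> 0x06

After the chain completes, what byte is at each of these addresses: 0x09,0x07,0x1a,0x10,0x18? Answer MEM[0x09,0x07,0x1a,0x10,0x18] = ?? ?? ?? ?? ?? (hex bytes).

MEM[0x09,0x07,0x1a,0x10,0x18] = 12 77 8b a6 a6

[0] 0x16->0x0e len=5 : 4b 8b a6 11 80
[1] 0x16->0x19 len=2 : 4b 8b
[2] 0x18->0x05 len=6 : a6 4b 8b 77 18 12
[3] 0x19->0x12 len=5 : 4b 8b 77 18 12
[4] 0x13->0x06 len=5 : 8b 77 18 12 8b
query mem[0x09]=0x12, mem[0x07]=0x77, mem[0x1a]=0x8b, mem[0x10]=0xa6, mem[0x18]=0xa6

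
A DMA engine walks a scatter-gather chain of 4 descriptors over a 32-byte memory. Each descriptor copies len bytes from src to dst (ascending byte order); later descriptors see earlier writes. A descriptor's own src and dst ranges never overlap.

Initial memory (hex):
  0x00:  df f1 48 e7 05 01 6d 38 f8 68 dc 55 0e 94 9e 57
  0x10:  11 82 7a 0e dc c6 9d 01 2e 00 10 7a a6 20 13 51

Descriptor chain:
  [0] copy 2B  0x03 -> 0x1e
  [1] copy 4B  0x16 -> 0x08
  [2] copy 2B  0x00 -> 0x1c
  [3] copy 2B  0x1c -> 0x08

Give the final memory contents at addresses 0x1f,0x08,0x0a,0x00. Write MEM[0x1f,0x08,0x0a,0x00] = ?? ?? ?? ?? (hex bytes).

  after D0: wrote 2B at 0x1e = e705
  after D1: wrote 4B at 0x08 = 9d012e00
  after D2: wrote 2B at 0x1c = dff1
  after D3: wrote 2B at 0x08 = dff1
query mem[0x1f]=0x05, mem[0x08]=0xdf, mem[0x0a]=0x2e, mem[0x00]=0xdf

MEM[0x1f,0x08,0x0a,0x00] = 05 df 2e df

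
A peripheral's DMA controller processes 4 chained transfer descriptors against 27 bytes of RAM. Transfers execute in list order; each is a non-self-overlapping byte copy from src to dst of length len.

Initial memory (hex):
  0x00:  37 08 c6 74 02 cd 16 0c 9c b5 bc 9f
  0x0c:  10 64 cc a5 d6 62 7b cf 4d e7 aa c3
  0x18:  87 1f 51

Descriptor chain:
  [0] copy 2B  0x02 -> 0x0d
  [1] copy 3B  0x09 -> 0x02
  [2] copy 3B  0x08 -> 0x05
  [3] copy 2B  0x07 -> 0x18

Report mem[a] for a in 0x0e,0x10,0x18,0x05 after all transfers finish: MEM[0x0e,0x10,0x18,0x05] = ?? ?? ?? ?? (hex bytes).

  after D0: wrote 2B at 0x0d = c674
  after D1: wrote 3B at 0x02 = b5bc9f
  after D2: wrote 3B at 0x05 = 9cb5bc
  after D3: wrote 2B at 0x18 = bc9c
query mem[0x0e]=0x74, mem[0x10]=0xd6, mem[0x18]=0xbc, mem[0x05]=0x9c

MEM[0x0e,0x10,0x18,0x05] = 74 d6 bc 9c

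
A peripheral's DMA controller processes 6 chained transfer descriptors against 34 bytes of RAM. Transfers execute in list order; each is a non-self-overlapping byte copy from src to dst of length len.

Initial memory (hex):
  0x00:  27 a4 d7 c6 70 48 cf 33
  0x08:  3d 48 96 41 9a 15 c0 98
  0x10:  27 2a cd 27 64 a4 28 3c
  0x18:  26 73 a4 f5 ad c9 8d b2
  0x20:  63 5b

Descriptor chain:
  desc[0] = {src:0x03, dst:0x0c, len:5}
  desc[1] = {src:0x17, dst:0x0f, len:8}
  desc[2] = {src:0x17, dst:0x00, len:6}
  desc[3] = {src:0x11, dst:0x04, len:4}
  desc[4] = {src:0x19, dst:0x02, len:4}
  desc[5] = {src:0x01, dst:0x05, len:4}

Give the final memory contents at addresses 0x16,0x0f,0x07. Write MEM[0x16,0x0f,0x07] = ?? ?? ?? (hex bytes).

MEM[0x16,0x0f,0x07] = 8d 3c a4

#0 dst[0x0c+5] := {0xc6,0x70,0x48,0xcf,0x33}
#1 dst[0x0f+8] := {0x3c,0x26,0x73,0xa4,0xf5,0xad,0xc9,0x8d}
#2 dst[0x00+6] := {0x3c,0x26,0x73,0xa4,0xf5,0xad}
#3 dst[0x04+4] := {0x73,0xa4,0xf5,0xad}
#4 dst[0x02+4] := {0x73,0xa4,0xf5,0xad}
#5 dst[0x05+4] := {0x26,0x73,0xa4,0xf5}
query mem[0x16]=0x8d, mem[0x0f]=0x3c, mem[0x07]=0xa4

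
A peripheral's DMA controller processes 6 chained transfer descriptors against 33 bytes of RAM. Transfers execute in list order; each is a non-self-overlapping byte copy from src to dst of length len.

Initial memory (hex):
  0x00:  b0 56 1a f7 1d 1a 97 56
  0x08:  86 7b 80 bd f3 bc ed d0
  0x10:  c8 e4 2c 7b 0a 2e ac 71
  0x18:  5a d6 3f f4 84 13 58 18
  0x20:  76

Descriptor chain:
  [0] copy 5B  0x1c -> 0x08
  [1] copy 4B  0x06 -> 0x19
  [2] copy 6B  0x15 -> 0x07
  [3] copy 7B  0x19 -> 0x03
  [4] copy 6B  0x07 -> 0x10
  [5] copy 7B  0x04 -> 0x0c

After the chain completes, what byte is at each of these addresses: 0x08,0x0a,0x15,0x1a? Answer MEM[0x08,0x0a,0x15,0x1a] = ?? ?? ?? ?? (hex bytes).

MEM[0x08,0x0a,0x15,0x1a] = 58 5a 56 56

D0: mem[0x08..0x0c] <- [84 13 58 18 76]
D1: mem[0x19..0x1c] <- [97 56 84 13]
D2: mem[0x07..0x0c] <- [2e ac 71 5a 97 56]
D3: mem[0x03..0x09] <- [97 56 84 13 13 58 18]
D4: mem[0x10..0x15] <- [13 58 18 5a 97 56]
D5: mem[0x0c..0x12] <- [56 84 13 13 58 18 5a]
query mem[0x08]=0x58, mem[0x0a]=0x5a, mem[0x15]=0x56, mem[0x1a]=0x56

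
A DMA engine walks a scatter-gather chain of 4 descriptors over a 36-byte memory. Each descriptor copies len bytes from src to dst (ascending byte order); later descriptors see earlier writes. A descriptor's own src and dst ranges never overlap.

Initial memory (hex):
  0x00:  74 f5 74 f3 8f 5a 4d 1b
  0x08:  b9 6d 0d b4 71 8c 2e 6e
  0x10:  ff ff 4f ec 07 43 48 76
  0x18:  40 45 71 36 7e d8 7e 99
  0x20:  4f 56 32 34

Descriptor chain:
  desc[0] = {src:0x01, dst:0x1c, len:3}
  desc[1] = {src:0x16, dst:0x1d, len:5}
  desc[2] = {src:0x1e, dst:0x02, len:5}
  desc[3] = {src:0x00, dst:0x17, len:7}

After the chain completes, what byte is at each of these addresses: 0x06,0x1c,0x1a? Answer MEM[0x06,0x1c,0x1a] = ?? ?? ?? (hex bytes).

[0] 0x01->0x1c len=3 : f5 74 f3
[1] 0x16->0x1d len=5 : 48 76 40 45 71
[2] 0x1e->0x02 len=5 : 76 40 45 71 32
[3] 0x00->0x17 len=7 : 74 f5 76 40 45 71 32
query mem[0x06]=0x32, mem[0x1c]=0x71, mem[0x1a]=0x40

MEM[0x06,0x1c,0x1a] = 32 71 40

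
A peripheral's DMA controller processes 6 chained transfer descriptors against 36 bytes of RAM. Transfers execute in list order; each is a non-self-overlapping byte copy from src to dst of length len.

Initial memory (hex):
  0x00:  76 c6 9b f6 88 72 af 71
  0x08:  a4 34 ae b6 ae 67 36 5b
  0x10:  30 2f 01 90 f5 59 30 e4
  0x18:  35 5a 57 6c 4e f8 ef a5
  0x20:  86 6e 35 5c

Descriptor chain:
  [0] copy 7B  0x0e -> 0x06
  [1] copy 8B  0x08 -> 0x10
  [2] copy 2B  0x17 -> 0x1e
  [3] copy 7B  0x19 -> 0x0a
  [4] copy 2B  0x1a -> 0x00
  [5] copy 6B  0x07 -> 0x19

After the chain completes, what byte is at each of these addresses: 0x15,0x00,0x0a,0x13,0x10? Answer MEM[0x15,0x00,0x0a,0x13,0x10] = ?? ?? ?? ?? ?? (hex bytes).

  after D0: wrote 7B at 0x06 = 365b302f0190f5
  after D1: wrote 8B at 0x10 = 302f0190f567365b
  after D2: wrote 2B at 0x1e = 5b35
  after D3: wrote 7B at 0x0a = 5a576c4ef85b35
  after D4: wrote 2B at 0x00 = 576c
  after D5: wrote 6B at 0x19 = 5b302f5a576c
query mem[0x15]=0x67, mem[0x00]=0x57, mem[0x0a]=0x5a, mem[0x13]=0x90, mem[0x10]=0x35

MEM[0x15,0x00,0x0a,0x13,0x10] = 67 57 5a 90 35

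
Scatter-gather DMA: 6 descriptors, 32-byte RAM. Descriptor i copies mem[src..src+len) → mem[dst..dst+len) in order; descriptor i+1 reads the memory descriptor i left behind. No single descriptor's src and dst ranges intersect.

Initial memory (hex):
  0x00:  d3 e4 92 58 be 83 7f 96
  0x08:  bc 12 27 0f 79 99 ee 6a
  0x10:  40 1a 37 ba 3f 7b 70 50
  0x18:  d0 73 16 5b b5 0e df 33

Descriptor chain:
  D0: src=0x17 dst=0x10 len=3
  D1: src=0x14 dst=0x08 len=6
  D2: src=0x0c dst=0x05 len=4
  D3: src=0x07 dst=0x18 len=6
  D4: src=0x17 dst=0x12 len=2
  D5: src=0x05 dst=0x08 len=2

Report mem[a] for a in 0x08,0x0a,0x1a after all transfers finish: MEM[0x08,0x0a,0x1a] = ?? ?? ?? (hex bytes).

D0: mem[0x10..0x12] <- [50 d0 73]
D1: mem[0x08..0x0d] <- [3f 7b 70 50 d0 73]
D2: mem[0x05..0x08] <- [d0 73 ee 6a]
D3: mem[0x18..0x1d] <- [ee 6a 7b 70 50 d0]
D4: mem[0x12..0x13] <- [50 ee]
D5: mem[0x08..0x09] <- [d0 73]
query mem[0x08]=0xd0, mem[0x0a]=0x70, mem[0x1a]=0x7b

MEM[0x08,0x0a,0x1a] = d0 70 7b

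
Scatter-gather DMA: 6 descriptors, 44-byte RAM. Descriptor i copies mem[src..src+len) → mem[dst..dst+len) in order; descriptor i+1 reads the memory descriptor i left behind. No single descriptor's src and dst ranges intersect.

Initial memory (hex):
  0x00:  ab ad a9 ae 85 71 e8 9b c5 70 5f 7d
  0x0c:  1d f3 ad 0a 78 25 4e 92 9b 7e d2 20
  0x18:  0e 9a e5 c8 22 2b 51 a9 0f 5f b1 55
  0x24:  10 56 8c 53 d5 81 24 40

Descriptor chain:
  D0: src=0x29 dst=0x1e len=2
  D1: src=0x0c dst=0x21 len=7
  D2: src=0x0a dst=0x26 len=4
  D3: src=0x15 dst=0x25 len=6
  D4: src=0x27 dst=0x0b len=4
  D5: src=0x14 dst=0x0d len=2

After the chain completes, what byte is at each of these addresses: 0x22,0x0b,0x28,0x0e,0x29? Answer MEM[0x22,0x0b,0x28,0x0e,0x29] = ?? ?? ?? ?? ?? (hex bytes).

MEM[0x22,0x0b,0x28,0x0e,0x29] = f3 20 0e 7e 9a

#0 dst[0x1e+2] := {0x81,0x24}
#1 dst[0x21+7] := {0x1d,0xf3,0xad,0x0a,0x78,0x25,0x4e}
#2 dst[0x26+4] := {0x5f,0x7d,0x1d,0xf3}
#3 dst[0x25+6] := {0x7e,0xd2,0x20,0x0e,0x9a,0xe5}
#4 dst[0x0b+4] := {0x20,0x0e,0x9a,0xe5}
#5 dst[0x0d+2] := {0x9b,0x7e}
query mem[0x22]=0xf3, mem[0x0b]=0x20, mem[0x28]=0x0e, mem[0x0e]=0x7e, mem[0x29]=0x9a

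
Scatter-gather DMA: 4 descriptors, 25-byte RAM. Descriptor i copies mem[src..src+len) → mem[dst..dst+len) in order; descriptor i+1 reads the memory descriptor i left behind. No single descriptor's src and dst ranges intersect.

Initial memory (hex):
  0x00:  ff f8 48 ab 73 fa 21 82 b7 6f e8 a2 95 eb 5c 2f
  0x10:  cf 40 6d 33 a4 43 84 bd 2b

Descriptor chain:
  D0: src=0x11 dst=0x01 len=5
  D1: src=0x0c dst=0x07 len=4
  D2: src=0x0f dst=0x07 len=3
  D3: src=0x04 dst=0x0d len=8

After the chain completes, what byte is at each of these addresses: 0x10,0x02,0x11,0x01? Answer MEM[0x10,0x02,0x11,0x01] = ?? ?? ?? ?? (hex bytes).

MEM[0x10,0x02,0x11,0x01] = 2f 6d cf 40

#0 dst[0x01+5] := {0x40,0x6d,0x33,0xa4,0x43}
#1 dst[0x07+4] := {0x95,0xeb,0x5c,0x2f}
#2 dst[0x07+3] := {0x2f,0xcf,0x40}
#3 dst[0x0d+8] := {0xa4,0x43,0x21,0x2f,0xcf,0x40,0x2f,0xa2}
query mem[0x10]=0x2f, mem[0x02]=0x6d, mem[0x11]=0xcf, mem[0x01]=0x40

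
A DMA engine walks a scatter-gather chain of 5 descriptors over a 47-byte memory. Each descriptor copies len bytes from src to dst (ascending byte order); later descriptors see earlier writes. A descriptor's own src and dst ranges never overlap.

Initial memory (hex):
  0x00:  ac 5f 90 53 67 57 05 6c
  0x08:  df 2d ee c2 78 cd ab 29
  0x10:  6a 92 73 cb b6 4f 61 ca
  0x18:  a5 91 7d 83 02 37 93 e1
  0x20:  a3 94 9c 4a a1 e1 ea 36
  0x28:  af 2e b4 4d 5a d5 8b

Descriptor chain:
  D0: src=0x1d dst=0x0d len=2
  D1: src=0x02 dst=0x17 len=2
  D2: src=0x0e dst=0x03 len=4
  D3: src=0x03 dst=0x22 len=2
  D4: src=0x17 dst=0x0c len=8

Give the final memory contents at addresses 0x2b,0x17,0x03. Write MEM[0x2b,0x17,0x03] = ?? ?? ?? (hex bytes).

D0: mem[0x0d..0x0e] <- [37 93]
D1: mem[0x17..0x18] <- [90 53]
D2: mem[0x03..0x06] <- [93 29 6a 92]
D3: mem[0x22..0x23] <- [93 29]
D4: mem[0x0c..0x13] <- [90 53 91 7d 83 02 37 93]
query mem[0x2b]=0x4d, mem[0x17]=0x90, mem[0x03]=0x93

MEM[0x2b,0x17,0x03] = 4d 90 93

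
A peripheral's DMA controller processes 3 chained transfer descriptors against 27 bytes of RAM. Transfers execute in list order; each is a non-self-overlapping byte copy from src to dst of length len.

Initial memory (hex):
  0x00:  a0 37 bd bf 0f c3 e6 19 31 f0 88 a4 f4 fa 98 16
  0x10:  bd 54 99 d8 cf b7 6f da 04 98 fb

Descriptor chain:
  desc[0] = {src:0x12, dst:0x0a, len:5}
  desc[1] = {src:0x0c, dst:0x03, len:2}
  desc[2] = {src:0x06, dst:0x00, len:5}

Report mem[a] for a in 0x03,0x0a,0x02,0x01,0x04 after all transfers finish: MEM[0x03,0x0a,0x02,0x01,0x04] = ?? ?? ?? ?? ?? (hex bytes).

D0: mem[0x0a..0x0e] <- [99 d8 cf b7 6f]
D1: mem[0x03..0x04] <- [cf b7]
D2: mem[0x00..0x04] <- [e6 19 31 f0 99]
query mem[0x03]=0xf0, mem[0x0a]=0x99, mem[0x02]=0x31, mem[0x01]=0x19, mem[0x04]=0x99

MEM[0x03,0x0a,0x02,0x01,0x04] = f0 99 31 19 99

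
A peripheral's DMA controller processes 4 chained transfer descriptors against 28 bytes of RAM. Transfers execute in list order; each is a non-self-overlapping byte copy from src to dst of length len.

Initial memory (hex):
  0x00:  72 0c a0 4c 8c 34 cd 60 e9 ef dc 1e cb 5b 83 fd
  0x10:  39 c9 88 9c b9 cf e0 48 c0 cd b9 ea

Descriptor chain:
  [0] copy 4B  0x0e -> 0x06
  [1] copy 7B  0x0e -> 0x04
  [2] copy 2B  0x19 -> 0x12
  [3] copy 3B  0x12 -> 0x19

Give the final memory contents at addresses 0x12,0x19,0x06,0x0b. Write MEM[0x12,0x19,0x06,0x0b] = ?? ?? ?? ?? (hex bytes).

D0: mem[0x06..0x09] <- [83 fd 39 c9]
D1: mem[0x04..0x0a] <- [83 fd 39 c9 88 9c b9]
D2: mem[0x12..0x13] <- [cd b9]
D3: mem[0x19..0x1b] <- [cd b9 b9]
query mem[0x12]=0xcd, mem[0x19]=0xcd, mem[0x06]=0x39, mem[0x0b]=0x1e

MEM[0x12,0x19,0x06,0x0b] = cd cd 39 1e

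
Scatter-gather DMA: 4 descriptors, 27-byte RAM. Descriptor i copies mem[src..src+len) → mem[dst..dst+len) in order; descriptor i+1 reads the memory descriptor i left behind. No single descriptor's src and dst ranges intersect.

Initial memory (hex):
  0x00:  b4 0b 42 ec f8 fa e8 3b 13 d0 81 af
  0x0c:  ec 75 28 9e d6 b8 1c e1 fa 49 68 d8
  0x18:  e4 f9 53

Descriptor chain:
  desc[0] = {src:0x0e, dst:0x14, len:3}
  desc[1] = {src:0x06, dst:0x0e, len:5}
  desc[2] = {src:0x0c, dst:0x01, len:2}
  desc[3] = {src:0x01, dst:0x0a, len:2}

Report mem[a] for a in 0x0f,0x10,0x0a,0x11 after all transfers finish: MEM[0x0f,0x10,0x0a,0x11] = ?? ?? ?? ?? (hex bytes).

#0 dst[0x14+3] := {0x28,0x9e,0xd6}
#1 dst[0x0e+5] := {0xe8,0x3b,0x13,0xd0,0x81}
#2 dst[0x01+2] := {0xec,0x75}
#3 dst[0x0a+2] := {0xec,0x75}
query mem[0x0f]=0x3b, mem[0x10]=0x13, mem[0x0a]=0xec, mem[0x11]=0xd0

MEM[0x0f,0x10,0x0a,0x11] = 3b 13 ec d0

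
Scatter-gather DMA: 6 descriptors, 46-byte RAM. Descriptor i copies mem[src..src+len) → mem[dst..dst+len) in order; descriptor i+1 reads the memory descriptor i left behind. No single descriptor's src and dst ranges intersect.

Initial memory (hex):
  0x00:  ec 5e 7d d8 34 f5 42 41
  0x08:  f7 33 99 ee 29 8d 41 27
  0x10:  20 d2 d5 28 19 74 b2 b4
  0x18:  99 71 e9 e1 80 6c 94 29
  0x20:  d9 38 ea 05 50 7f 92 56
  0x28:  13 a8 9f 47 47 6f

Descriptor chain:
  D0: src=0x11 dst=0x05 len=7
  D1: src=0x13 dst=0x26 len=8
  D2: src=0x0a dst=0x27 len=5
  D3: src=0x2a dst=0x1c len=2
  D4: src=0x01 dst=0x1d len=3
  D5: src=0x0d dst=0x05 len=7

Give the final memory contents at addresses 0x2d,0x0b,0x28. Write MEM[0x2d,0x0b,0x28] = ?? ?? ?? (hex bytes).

MEM[0x2d,0x0b,0x28] = e9 28 b4

[0] 0x11->0x05 len=7 : d2 d5 28 19 74 b2 b4
[1] 0x13->0x26 len=8 : 28 19 74 b2 b4 99 71 e9
[2] 0x0a->0x27 len=5 : b2 b4 29 8d 41
[3] 0x2a->0x1c len=2 : 8d 41
[4] 0x01->0x1d len=3 : 5e 7d d8
[5] 0x0d->0x05 len=7 : 8d 41 27 20 d2 d5 28
query mem[0x2d]=0xe9, mem[0x0b]=0x28, mem[0x28]=0xb4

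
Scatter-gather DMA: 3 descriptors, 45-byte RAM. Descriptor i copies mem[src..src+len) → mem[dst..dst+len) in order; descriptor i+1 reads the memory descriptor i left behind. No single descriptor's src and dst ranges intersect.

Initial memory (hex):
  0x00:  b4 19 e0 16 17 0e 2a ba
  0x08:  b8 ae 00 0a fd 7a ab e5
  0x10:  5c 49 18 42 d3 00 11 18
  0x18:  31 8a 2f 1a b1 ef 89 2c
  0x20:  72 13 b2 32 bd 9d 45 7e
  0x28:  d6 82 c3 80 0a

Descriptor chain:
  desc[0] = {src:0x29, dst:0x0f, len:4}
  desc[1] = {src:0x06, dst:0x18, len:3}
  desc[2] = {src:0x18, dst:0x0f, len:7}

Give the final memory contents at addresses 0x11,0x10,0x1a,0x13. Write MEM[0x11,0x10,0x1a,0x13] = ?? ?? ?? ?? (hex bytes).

[0] 0x29->0x0f len=4 : 82 c3 80 0a
[1] 0x06->0x18 len=3 : 2a ba b8
[2] 0x18->0x0f len=7 : 2a ba b8 1a b1 ef 89
query mem[0x11]=0xb8, mem[0x10]=0xba, mem[0x1a]=0xb8, mem[0x13]=0xb1

MEM[0x11,0x10,0x1a,0x13] = b8 ba b8 b1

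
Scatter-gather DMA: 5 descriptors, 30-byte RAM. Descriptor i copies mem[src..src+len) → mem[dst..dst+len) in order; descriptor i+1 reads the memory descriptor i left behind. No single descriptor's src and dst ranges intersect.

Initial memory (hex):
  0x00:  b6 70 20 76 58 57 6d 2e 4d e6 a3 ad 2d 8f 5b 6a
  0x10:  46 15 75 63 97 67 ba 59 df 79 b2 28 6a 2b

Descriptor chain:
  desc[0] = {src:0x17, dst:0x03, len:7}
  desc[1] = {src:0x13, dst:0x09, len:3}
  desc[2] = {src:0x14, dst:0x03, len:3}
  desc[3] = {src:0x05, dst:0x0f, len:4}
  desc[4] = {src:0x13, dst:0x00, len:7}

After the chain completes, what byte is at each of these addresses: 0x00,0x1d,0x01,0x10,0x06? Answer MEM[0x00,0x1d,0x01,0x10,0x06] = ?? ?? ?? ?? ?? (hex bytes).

MEM[0x00,0x1d,0x01,0x10,0x06] = 63 2b 97 b2 79

  after D0: wrote 7B at 0x03 = 59df79b2286a2b
  after D1: wrote 3B at 0x09 = 639767
  after D2: wrote 3B at 0x03 = 9767ba
  after D3: wrote 4B at 0x0f = bab2286a
  after D4: wrote 7B at 0x00 = 639767ba59df79
query mem[0x00]=0x63, mem[0x1d]=0x2b, mem[0x01]=0x97, mem[0x10]=0xb2, mem[0x06]=0x79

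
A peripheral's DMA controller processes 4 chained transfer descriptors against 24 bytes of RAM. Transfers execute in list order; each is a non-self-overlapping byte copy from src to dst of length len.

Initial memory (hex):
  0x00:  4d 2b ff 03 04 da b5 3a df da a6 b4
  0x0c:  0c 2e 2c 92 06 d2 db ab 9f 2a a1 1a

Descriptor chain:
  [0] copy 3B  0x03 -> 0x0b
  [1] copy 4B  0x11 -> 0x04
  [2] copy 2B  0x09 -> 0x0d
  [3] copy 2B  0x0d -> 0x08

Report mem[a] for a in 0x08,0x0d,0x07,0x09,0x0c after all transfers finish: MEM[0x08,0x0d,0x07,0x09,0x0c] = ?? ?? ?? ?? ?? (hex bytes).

MEM[0x08,0x0d,0x07,0x09,0x0c] = da da 9f a6 04

#0 dst[0x0b+3] := {0x03,0x04,0xda}
#1 dst[0x04+4] := {0xd2,0xdb,0xab,0x9f}
#2 dst[0x0d+2] := {0xda,0xa6}
#3 dst[0x08+2] := {0xda,0xa6}
query mem[0x08]=0xda, mem[0x0d]=0xda, mem[0x07]=0x9f, mem[0x09]=0xa6, mem[0x0c]=0x04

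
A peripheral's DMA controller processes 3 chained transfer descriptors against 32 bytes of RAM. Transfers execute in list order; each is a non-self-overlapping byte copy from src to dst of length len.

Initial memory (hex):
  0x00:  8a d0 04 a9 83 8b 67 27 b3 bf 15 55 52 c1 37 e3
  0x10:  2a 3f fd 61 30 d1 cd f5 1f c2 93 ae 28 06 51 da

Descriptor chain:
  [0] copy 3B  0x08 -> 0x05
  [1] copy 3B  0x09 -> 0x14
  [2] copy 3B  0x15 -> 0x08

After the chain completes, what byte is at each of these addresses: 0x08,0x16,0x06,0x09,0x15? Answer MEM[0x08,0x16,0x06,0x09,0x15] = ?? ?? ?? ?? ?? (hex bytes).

MEM[0x08,0x16,0x06,0x09,0x15] = 15 55 bf 55 15

[0] 0x08->0x05 len=3 : b3 bf 15
[1] 0x09->0x14 len=3 : bf 15 55
[2] 0x15->0x08 len=3 : 15 55 f5
query mem[0x08]=0x15, mem[0x16]=0x55, mem[0x06]=0xbf, mem[0x09]=0x55, mem[0x15]=0x15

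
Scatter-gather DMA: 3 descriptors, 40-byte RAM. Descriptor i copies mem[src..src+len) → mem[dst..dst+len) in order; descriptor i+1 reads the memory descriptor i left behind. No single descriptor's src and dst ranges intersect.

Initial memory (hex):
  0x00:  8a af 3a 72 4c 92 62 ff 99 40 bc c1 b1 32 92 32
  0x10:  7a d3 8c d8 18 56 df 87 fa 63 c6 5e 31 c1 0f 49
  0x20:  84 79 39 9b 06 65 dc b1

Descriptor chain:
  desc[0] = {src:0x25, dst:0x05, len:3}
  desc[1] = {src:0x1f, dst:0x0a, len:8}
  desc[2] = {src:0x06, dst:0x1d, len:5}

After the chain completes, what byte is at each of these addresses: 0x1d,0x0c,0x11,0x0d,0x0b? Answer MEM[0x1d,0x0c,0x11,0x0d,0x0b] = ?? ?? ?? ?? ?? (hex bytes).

MEM[0x1d,0x0c,0x11,0x0d,0x0b] = dc 79 dc 39 84

  after D0: wrote 3B at 0x05 = 65dcb1
  after D1: wrote 8B at 0x0a = 498479399b0665dc
  after D2: wrote 5B at 0x1d = dcb1994049
query mem[0x1d]=0xdc, mem[0x0c]=0x79, mem[0x11]=0xdc, mem[0x0d]=0x39, mem[0x0b]=0x84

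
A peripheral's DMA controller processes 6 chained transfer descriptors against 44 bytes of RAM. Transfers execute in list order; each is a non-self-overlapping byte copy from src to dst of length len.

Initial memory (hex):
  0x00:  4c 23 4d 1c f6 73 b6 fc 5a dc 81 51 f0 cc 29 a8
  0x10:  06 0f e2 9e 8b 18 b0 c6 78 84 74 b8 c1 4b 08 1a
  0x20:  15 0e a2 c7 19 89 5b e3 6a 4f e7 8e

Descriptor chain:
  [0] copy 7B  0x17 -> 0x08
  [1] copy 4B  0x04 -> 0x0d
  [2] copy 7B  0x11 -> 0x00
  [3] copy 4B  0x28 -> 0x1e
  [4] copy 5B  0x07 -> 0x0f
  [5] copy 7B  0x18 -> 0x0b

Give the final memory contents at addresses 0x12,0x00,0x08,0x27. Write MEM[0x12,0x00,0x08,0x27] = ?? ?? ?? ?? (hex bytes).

MEM[0x12,0x00,0x08,0x27] = 84 0f c6 e3

[0] 0x17->0x08 len=7 : c6 78 84 74 b8 c1 4b
[1] 0x04->0x0d len=4 : f6 73 b6 fc
[2] 0x11->0x00 len=7 : 0f e2 9e 8b 18 b0 c6
[3] 0x28->0x1e len=4 : 6a 4f e7 8e
[4] 0x07->0x0f len=5 : fc c6 78 84 74
[5] 0x18->0x0b len=7 : 78 84 74 b8 c1 4b 6a
query mem[0x12]=0x84, mem[0x00]=0x0f, mem[0x08]=0xc6, mem[0x27]=0xe3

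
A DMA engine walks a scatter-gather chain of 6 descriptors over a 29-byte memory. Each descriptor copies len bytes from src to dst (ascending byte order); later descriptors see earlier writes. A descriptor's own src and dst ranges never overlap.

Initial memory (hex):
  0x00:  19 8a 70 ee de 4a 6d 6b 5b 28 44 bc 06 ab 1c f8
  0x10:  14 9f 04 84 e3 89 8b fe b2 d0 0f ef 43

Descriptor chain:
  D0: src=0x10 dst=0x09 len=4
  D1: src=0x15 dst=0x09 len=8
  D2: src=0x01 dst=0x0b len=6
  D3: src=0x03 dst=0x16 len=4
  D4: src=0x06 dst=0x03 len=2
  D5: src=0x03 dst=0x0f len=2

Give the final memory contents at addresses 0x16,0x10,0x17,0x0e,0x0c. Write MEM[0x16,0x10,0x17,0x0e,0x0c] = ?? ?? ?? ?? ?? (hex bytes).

[0] 0x10->0x09 len=4 : 14 9f 04 84
[1] 0x15->0x09 len=8 : 89 8b fe b2 d0 0f ef 43
[2] 0x01->0x0b len=6 : 8a 70 ee de 4a 6d
[3] 0x03->0x16 len=4 : ee de 4a 6d
[4] 0x06->0x03 len=2 : 6d 6b
[5] 0x03->0x0f len=2 : 6d 6b
query mem[0x16]=0xee, mem[0x10]=0x6b, mem[0x17]=0xde, mem[0x0e]=0xde, mem[0x0c]=0x70

MEM[0x16,0x10,0x17,0x0e,0x0c] = ee 6b de de 70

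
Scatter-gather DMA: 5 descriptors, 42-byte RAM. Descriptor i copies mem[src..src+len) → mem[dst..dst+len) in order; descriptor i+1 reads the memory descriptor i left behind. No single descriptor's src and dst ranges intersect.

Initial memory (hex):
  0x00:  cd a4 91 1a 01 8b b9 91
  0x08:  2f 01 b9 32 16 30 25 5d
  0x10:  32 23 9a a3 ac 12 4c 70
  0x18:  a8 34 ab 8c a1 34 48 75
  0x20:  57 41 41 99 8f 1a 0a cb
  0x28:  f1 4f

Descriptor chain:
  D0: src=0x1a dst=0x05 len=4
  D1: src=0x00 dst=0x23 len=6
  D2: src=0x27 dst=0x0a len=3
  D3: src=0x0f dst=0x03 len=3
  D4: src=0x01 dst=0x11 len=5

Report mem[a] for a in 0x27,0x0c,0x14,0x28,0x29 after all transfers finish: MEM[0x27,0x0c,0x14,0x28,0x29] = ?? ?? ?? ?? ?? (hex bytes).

MEM[0x27,0x0c,0x14,0x28,0x29] = 01 4f 32 ab 4f

#0 dst[0x05+4] := {0xab,0x8c,0xa1,0x34}
#1 dst[0x23+6] := {0xcd,0xa4,0x91,0x1a,0x01,0xab}
#2 dst[0x0a+3] := {0x01,0xab,0x4f}
#3 dst[0x03+3] := {0x5d,0x32,0x23}
#4 dst[0x11+5] := {0xa4,0x91,0x5d,0x32,0x23}
query mem[0x27]=0x01, mem[0x0c]=0x4f, mem[0x14]=0x32, mem[0x28]=0xab, mem[0x29]=0x4f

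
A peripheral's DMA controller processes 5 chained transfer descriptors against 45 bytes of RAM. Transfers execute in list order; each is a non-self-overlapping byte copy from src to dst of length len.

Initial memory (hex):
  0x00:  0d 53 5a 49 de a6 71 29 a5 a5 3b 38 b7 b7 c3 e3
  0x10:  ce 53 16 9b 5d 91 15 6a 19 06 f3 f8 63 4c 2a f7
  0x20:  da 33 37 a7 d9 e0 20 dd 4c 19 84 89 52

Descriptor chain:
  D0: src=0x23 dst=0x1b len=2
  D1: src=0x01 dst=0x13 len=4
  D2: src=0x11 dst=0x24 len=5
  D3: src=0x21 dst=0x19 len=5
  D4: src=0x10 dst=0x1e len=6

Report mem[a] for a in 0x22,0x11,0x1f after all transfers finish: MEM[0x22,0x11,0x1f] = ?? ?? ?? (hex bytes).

D0: mem[0x1b..0x1c] <- [a7 d9]
D1: mem[0x13..0x16] <- [53 5a 49 de]
D2: mem[0x24..0x28] <- [53 16 53 5a 49]
D3: mem[0x19..0x1d] <- [33 37 a7 53 16]
D4: mem[0x1e..0x23] <- [ce 53 16 53 5a 49]
query mem[0x22]=0x5a, mem[0x11]=0x53, mem[0x1f]=0x53

MEM[0x22,0x11,0x1f] = 5a 53 53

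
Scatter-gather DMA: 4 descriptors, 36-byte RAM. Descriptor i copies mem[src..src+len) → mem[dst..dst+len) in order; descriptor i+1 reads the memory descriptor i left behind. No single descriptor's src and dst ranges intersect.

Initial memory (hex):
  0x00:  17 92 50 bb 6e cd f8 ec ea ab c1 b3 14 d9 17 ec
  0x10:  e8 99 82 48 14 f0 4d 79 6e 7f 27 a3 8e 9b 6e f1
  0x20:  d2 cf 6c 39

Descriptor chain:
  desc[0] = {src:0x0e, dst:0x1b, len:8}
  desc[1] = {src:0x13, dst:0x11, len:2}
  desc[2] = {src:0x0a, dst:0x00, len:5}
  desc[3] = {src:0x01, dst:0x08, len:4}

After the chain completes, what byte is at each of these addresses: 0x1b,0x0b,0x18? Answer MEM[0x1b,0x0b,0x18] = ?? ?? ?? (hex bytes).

MEM[0x1b,0x0b,0x18] = 17 17 6e

  after D0: wrote 8B at 0x1b = 17ece899824814f0
  after D1: wrote 2B at 0x11 = 4814
  after D2: wrote 5B at 0x00 = c1b314d917
  after D3: wrote 4B at 0x08 = b314d917
query mem[0x1b]=0x17, mem[0x0b]=0x17, mem[0x18]=0x6e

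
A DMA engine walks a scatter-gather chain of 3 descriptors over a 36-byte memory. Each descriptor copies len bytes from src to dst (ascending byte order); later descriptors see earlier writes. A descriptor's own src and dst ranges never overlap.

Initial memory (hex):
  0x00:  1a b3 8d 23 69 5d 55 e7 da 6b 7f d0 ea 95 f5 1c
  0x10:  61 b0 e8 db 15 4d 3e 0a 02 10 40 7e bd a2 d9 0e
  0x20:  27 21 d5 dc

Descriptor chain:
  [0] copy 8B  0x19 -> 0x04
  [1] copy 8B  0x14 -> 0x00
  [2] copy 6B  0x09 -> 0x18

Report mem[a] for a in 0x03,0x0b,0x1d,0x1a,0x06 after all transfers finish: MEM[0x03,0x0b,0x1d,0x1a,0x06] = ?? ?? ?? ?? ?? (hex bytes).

D0: mem[0x04..0x0b] <- [10 40 7e bd a2 d9 0e 27]
D1: mem[0x00..0x07] <- [15 4d 3e 0a 02 10 40 7e]
D2: mem[0x18..0x1d] <- [d9 0e 27 ea 95 f5]
query mem[0x03]=0x0a, mem[0x0b]=0x27, mem[0x1d]=0xf5, mem[0x1a]=0x27, mem[0x06]=0x40

MEM[0x03,0x0b,0x1d,0x1a,0x06] = 0a 27 f5 27 40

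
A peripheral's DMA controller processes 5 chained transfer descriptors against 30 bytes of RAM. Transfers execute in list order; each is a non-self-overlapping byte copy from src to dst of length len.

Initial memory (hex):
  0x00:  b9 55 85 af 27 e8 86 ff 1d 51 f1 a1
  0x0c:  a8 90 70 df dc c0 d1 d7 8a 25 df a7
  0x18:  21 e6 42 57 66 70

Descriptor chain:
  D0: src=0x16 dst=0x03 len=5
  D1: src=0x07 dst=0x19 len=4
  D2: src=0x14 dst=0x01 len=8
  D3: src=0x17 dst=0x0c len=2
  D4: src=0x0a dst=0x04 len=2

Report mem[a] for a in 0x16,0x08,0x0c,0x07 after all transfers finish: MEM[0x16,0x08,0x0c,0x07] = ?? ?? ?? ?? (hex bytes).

D0: mem[0x03..0x07] <- [df a7 21 e6 42]
D1: mem[0x19..0x1c] <- [42 1d 51 f1]
D2: mem[0x01..0x08] <- [8a 25 df a7 21 42 1d 51]
D3: mem[0x0c..0x0d] <- [a7 21]
D4: mem[0x04..0x05] <- [f1 a1]
query mem[0x16]=0xdf, mem[0x08]=0x51, mem[0x0c]=0xa7, mem[0x07]=0x1d

MEM[0x16,0x08,0x0c,0x07] = df 51 a7 1d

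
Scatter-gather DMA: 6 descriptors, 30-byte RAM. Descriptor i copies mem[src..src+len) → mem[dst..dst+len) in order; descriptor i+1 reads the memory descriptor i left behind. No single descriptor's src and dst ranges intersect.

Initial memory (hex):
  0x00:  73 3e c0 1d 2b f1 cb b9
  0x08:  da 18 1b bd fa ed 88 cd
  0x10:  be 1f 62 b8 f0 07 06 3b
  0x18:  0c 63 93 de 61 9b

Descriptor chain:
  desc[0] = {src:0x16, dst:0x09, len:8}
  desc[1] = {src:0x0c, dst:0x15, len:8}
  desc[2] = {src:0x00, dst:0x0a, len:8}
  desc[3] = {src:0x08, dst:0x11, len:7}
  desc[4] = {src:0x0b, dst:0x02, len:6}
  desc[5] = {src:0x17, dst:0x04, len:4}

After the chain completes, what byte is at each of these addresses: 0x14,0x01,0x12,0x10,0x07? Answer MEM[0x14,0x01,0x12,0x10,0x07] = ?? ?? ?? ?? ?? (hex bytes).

[0] 0x16->0x09 len=8 : 06 3b 0c 63 93 de 61 9b
[1] 0x0c->0x15 len=8 : 63 93 de 61 9b 1f 62 b8
[2] 0x00->0x0a len=8 : 73 3e c0 1d 2b f1 cb b9
[3] 0x08->0x11 len=7 : da 06 73 3e c0 1d 2b
[4] 0x0b->0x02 len=6 : 3e c0 1d 2b f1 cb
[5] 0x17->0x04 len=4 : 2b 61 9b 1f
query mem[0x14]=0x3e, mem[0x01]=0x3e, mem[0x12]=0x06, mem[0x10]=0xcb, mem[0x07]=0x1f

MEM[0x14,0x01,0x12,0x10,0x07] = 3e 3e 06 cb 1f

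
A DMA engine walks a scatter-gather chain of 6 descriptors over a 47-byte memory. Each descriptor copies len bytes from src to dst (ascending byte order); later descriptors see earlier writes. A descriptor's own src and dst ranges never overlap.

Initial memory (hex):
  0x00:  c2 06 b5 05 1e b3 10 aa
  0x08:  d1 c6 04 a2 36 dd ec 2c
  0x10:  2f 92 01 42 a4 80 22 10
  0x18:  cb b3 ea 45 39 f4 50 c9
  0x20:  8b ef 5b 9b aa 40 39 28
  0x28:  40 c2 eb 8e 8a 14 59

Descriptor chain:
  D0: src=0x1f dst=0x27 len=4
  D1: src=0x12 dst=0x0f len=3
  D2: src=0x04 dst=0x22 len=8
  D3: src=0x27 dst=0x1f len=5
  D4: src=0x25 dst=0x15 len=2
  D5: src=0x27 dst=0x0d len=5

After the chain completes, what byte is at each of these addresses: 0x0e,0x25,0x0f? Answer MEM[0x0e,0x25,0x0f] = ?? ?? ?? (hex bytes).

MEM[0x0e,0x25,0x0f] = 04 aa a2

#0 dst[0x27+4] := {0xc9,0x8b,0xef,0x5b}
#1 dst[0x0f+3] := {0x01,0x42,0xa4}
#2 dst[0x22+8] := {0x1e,0xb3,0x10,0xaa,0xd1,0xc6,0x04,0xa2}
#3 dst[0x1f+5] := {0xc6,0x04,0xa2,0x5b,0x8e}
#4 dst[0x15+2] := {0xaa,0xd1}
#5 dst[0x0d+5] := {0xc6,0x04,0xa2,0x5b,0x8e}
query mem[0x0e]=0x04, mem[0x25]=0xaa, mem[0x0f]=0xa2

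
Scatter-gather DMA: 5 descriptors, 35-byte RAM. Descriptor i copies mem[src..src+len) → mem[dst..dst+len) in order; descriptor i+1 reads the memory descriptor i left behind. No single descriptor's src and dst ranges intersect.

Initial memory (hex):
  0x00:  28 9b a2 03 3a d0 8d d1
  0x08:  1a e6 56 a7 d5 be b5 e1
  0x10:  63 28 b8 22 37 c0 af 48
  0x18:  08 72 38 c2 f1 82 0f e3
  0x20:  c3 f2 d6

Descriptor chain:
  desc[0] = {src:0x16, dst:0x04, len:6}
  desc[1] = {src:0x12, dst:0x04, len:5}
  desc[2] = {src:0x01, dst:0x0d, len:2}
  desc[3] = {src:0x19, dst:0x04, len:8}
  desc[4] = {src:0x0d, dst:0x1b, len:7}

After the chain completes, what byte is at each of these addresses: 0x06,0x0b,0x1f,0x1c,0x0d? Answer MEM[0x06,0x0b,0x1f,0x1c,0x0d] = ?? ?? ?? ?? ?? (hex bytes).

  after D0: wrote 6B at 0x04 = af48087238c2
  after D1: wrote 5B at 0x04 = b82237c0af
  after D2: wrote 2B at 0x0d = 9ba2
  after D3: wrote 8B at 0x04 = 7238c2f1820fe3c3
  after D4: wrote 7B at 0x1b = 9ba2e16328b822
query mem[0x06]=0xc2, mem[0x0b]=0xc3, mem[0x1f]=0x28, mem[0x1c]=0xa2, mem[0x0d]=0x9b

MEM[0x06,0x0b,0x1f,0x1c,0x0d] = c2 c3 28 a2 9b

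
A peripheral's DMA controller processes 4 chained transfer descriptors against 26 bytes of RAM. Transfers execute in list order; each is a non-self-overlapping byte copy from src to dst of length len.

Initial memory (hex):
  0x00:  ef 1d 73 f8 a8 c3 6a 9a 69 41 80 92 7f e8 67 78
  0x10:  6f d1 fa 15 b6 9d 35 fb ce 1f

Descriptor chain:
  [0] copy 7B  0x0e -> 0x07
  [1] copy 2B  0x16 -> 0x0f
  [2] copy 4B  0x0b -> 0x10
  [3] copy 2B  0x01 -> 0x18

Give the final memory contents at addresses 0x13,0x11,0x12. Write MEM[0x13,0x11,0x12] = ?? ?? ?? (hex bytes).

MEM[0x13,0x11,0x12] = 67 15 b6

D0: mem[0x07..0x0d] <- [67 78 6f d1 fa 15 b6]
D1: mem[0x0f..0x10] <- [35 fb]
D2: mem[0x10..0x13] <- [fa 15 b6 67]
D3: mem[0x18..0x19] <- [1d 73]
query mem[0x13]=0x67, mem[0x11]=0x15, mem[0x12]=0xb6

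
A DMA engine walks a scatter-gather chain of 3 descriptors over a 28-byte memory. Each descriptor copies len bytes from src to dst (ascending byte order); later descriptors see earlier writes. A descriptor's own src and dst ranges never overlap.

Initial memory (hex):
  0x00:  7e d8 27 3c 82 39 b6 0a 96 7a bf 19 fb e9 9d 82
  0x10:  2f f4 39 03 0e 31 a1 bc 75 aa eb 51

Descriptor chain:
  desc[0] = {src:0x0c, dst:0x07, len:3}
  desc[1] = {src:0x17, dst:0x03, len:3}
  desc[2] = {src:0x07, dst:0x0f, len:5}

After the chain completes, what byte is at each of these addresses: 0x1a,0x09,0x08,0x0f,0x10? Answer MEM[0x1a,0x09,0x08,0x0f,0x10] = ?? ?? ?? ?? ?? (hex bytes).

MEM[0x1a,0x09,0x08,0x0f,0x10] = eb 9d e9 fb e9

D0: mem[0x07..0x09] <- [fb e9 9d]
D1: mem[0x03..0x05] <- [bc 75 aa]
D2: mem[0x0f..0x13] <- [fb e9 9d bf 19]
query mem[0x1a]=0xeb, mem[0x09]=0x9d, mem[0x08]=0xe9, mem[0x0f]=0xfb, mem[0x10]=0xe9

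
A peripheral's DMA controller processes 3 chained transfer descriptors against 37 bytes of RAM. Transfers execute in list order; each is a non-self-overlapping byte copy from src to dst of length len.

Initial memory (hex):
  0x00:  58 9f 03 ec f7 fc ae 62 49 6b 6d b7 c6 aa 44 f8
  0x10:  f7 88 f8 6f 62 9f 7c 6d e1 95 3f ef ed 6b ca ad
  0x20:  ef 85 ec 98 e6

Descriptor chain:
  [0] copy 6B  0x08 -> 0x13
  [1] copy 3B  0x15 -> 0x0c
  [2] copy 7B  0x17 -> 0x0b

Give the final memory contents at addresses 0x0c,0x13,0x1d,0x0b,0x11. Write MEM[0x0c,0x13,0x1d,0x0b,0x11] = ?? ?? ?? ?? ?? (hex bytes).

  after D0: wrote 6B at 0x13 = 496b6db7c6aa
  after D1: wrote 3B at 0x0c = 6db7c6
  after D2: wrote 7B at 0x0b = c6aa953fefed6b
query mem[0x0c]=0xaa, mem[0x13]=0x49, mem[0x1d]=0x6b, mem[0x0b]=0xc6, mem[0x11]=0x6b

MEM[0x0c,0x13,0x1d,0x0b,0x11] = aa 49 6b c6 6b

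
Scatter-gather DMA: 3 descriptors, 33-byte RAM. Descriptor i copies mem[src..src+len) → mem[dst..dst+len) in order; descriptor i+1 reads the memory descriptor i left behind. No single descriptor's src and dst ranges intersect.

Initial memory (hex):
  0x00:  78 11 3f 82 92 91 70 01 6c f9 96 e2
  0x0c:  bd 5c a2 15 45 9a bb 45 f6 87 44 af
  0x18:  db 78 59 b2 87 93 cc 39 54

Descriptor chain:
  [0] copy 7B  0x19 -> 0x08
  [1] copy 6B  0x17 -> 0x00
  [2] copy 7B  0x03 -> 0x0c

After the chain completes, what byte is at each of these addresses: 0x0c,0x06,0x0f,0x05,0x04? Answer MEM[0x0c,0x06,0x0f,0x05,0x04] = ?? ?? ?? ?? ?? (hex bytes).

MEM[0x0c,0x06,0x0f,0x05,0x04] = 59 70 70 87 b2

[0] 0x19->0x08 len=7 : 78 59 b2 87 93 cc 39
[1] 0x17->0x00 len=6 : af db 78 59 b2 87
[2] 0x03->0x0c len=7 : 59 b2 87 70 01 78 59
query mem[0x0c]=0x59, mem[0x06]=0x70, mem[0x0f]=0x70, mem[0x05]=0x87, mem[0x04]=0xb2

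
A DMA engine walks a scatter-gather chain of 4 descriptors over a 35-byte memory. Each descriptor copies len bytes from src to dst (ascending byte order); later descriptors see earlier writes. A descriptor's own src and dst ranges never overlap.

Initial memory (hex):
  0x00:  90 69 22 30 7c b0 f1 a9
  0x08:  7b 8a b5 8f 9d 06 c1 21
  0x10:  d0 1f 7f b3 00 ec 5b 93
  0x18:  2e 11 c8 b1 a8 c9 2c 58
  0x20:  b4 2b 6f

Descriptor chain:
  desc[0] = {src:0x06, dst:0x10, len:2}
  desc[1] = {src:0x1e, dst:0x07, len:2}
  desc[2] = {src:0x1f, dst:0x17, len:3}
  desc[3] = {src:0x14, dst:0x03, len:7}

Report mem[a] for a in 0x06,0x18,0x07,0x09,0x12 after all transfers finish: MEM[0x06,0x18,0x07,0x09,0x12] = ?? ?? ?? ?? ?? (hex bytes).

MEM[0x06,0x18,0x07,0x09,0x12] = 58 b4 b4 c8 7f

#0 dst[0x10+2] := {0xf1,0xa9}
#1 dst[0x07+2] := {0x2c,0x58}
#2 dst[0x17+3] := {0x58,0xb4,0x2b}
#3 dst[0x03+7] := {0x00,0xec,0x5b,0x58,0xb4,0x2b,0xc8}
query mem[0x06]=0x58, mem[0x18]=0xb4, mem[0x07]=0xb4, mem[0x09]=0xc8, mem[0x12]=0x7f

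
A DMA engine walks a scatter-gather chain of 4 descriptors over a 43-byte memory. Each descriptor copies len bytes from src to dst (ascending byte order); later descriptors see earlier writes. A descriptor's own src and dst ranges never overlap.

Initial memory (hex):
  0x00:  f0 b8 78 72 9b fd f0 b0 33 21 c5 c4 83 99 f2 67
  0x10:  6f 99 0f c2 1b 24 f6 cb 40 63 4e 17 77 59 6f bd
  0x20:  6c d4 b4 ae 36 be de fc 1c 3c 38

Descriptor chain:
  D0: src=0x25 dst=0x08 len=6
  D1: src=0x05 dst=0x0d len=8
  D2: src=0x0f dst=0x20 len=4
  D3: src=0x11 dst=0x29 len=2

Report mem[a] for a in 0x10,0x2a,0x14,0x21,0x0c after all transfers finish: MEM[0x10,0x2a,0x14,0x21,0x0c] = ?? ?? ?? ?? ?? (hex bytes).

  after D0: wrote 6B at 0x08 = bedefc1c3c38
  after D1: wrote 8B at 0x0d = fdf0b0bedefc1c3c
  after D2: wrote 4B at 0x20 = b0bedefc
  after D3: wrote 2B at 0x29 = defc
query mem[0x10]=0xbe, mem[0x2a]=0xfc, mem[0x14]=0x3c, mem[0x21]=0xbe, mem[0x0c]=0x3c

MEM[0x10,0x2a,0x14,0x21,0x0c] = be fc 3c be 3c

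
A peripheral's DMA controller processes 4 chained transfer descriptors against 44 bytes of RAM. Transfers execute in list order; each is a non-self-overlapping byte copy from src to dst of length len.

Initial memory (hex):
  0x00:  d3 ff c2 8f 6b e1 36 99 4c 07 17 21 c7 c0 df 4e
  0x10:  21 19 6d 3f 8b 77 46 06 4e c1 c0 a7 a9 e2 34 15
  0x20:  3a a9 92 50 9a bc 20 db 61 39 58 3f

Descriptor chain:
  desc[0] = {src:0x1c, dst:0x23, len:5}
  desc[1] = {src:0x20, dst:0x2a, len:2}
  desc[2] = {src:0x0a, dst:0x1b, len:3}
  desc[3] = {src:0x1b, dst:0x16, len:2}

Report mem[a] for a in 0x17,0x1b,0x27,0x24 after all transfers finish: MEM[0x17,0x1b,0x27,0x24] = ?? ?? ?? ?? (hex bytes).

MEM[0x17,0x1b,0x27,0x24] = 21 17 3a e2

  after D0: wrote 5B at 0x23 = a9e234153a
  after D1: wrote 2B at 0x2a = 3aa9
  after D2: wrote 3B at 0x1b = 1721c7
  after D3: wrote 2B at 0x16 = 1721
query mem[0x17]=0x21, mem[0x1b]=0x17, mem[0x27]=0x3a, mem[0x24]=0xe2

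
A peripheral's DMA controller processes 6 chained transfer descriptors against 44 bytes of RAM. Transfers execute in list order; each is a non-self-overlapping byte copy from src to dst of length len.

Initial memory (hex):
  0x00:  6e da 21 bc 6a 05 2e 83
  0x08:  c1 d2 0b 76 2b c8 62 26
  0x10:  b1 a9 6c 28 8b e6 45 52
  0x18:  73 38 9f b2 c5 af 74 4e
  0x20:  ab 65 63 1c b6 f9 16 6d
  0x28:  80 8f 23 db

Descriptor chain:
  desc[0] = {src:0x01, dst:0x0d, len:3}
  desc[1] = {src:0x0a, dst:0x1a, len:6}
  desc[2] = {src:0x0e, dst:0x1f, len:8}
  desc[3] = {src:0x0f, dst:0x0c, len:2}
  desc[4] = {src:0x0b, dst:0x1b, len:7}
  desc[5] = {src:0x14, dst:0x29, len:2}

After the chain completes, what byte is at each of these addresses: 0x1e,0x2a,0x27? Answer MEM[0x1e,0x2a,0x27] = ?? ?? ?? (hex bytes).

MEM[0x1e,0x2a,0x27] = 21 e6 6d

  after D0: wrote 3B at 0x0d = da21bc
  after D1: wrote 6B at 0x1a = 0b762bda21bc
  after D2: wrote 8B at 0x1f = 21bcb1a96c288be6
  after D3: wrote 2B at 0x0c = bcb1
  after D4: wrote 7B at 0x1b = 76bcb121bcb1a9
  after D5: wrote 2B at 0x29 = 8be6
query mem[0x1e]=0x21, mem[0x2a]=0xe6, mem[0x27]=0x6d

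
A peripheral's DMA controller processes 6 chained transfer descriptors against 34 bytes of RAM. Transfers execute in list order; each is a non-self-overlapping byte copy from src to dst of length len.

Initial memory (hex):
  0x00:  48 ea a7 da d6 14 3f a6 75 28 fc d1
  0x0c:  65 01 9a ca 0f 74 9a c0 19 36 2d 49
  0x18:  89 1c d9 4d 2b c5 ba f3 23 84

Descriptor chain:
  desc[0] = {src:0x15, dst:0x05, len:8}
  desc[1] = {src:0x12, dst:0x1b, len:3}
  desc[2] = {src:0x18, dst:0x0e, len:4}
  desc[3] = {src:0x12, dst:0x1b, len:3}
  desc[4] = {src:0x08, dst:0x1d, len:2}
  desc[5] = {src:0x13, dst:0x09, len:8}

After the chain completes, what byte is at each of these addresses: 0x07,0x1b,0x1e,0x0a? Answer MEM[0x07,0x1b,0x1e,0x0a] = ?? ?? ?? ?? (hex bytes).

MEM[0x07,0x1b,0x1e,0x0a] = 49 9a 1c 19

[0] 0x15->0x05 len=8 : 36 2d 49 89 1c d9 4d 2b
[1] 0x12->0x1b len=3 : 9a c0 19
[2] 0x18->0x0e len=4 : 89 1c d9 9a
[3] 0x12->0x1b len=3 : 9a c0 19
[4] 0x08->0x1d len=2 : 89 1c
[5] 0x13->0x09 len=8 : c0 19 36 2d 49 89 1c d9
query mem[0x07]=0x49, mem[0x1b]=0x9a, mem[0x1e]=0x1c, mem[0x0a]=0x19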